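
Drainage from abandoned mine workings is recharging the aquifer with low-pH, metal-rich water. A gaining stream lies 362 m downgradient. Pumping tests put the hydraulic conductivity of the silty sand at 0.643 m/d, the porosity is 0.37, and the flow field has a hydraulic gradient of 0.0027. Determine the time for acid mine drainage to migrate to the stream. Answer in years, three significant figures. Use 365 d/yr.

q = Ki = 0.643 × 0.0027 = 0.001736 m/d
Average linear velocity = 0.001736 / 0.37 = 0.004692 m/d
t = L / v = 362 / 0.004692 = 77150 d
   = 77150 / 365 = 211 yr

211 years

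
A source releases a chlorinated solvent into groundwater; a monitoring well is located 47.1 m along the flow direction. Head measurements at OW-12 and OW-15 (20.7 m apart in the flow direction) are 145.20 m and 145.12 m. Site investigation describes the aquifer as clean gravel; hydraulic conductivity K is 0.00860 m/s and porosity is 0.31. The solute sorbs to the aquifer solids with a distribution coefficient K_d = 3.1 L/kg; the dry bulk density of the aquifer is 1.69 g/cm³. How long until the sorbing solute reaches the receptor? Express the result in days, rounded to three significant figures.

91.0 days

Hydraulic gradient i = (145.20 − 145.12) / 20.7 = 0.08 / 20.7 = 0.003865
K = 0.00860 m/s × 86400 s/d = 743.0 m/d
q = Ki = 743.0 × 0.003865 = 2.872 m/d
v = Ki/n = 743.0·0.003865/0.31 = 9.263 m/d
Retardation R = 1 + ρ_b·K_d/n = 1 + 1.69×3.1/0.31 = 17.90
Contaminant velocity v_c = v/R = 9.263/17.90 = 0.5175 m/d
t = L/v_c = 47.1/0.5175 = 91.01 d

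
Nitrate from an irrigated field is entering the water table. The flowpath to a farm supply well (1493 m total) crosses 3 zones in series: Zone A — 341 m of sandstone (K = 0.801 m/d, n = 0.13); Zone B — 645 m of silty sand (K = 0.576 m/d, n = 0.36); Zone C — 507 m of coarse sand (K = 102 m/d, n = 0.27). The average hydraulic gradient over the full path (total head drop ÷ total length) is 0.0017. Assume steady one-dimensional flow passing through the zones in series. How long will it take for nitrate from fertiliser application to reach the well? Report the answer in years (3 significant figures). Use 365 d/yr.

692 years

For zones in series the flux q is common to all zones; the equivalent conductivity is the harmonic (thickness-weighted) mean, K_eq = L_total / Σ(L_j/K_j).
Σ(L/K) = 341/0.801 + 645/0.576 + 507/102 = 425.7 + 1120 + 4.971 = 1550 d
K_eq = L_total / Σ(L/K) = 1493 / 1550 = 0.9629 m/d
q = K_eq · i = 0.9629 × 0.0017 = 0.001637 m/d (same in every zone)
Zone A: v = q/n = 0.001637/0.13 = 0.01259 m/d → t_A = 341/0.01259 = 27080 d
Zone B: v = q/n = 0.001637/0.36 = 0.004547 m/d → t_B = 645/0.004547 = 141800 d
Zone C: v = q/n = 0.001637/0.27 = 0.006063 m/d → t_C = 507/0.006063 = 83620 d
Total t = 27080 + 141800 + 83620 = 252600 d
   = 252600 / 365 = 692 yr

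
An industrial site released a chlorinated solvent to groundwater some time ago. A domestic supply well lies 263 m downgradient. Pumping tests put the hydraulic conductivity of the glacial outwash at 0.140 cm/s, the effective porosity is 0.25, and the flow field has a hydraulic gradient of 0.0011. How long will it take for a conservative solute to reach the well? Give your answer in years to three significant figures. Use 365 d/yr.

1.35 years

K = 0.140 cm/s × 864 = 121.0 m/d
Specific discharge q = 121.0 × 0.0011 = 0.1331 m/d
Seepage velocity v = q / n = 0.1331 / 0.25 = 0.5322 m/d
t = L / v = 263 / 0.5322 = 494.2 d
   = 494.2 / 365 = 1.35 yr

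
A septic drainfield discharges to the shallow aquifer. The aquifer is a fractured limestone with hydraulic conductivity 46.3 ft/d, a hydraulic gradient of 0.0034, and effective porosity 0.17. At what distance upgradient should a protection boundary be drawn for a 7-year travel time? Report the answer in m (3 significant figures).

K = 46.3 ft/d × 0.3048 = 14.11 m/d
Darcy flux q = K·i = 14.11 × 0.0034 = 0.04798 m/d
v_s = q/n_e = 0.04798/0.17 = 0.2822 m/d
T = 7 yr × 365 = 2555 d
L = v × T = 0.2822 × 2555 = 721.1 m

721 m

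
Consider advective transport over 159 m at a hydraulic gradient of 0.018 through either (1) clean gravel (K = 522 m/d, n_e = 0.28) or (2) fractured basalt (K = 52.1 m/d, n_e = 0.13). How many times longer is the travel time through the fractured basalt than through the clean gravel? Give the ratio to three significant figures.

Unit 1 (clean gravel): v = 522×0.018/0.28 = 33.56 m/d, t = 159/33.56 = 4.738 d
Unit 2 (fractured basalt): v = 52.1×0.018/0.13 = 7.214 m/d, t = 159/7.214 = 22.04 d
t(fractured basalt) / t(clean gravel) = 22.04/4.738 = 4.65

4.65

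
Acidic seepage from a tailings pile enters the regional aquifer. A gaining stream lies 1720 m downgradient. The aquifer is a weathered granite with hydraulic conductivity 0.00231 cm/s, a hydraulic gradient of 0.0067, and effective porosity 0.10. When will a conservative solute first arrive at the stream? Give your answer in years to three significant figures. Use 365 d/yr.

35.2 years

K = 0.00231 cm/s × 864 = 1.996 m/d
q = Ki = 1.996 × 0.0067 = 0.01337 m/d
Seepage velocity v = q / n = 0.01337 / 0.10 = 0.1337 m/d
t = L / v = 1720 / 0.1337 = 12860 d
   = 12860 / 365 = 35.2 yr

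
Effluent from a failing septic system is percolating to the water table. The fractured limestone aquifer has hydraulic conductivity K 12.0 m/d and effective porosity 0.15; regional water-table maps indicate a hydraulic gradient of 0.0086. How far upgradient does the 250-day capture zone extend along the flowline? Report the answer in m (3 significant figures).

q = Ki = 12.0 × 0.0086 = 0.1032 m/d
Average linear velocity = 0.1032 / 0.15 = 0.6880 m/d
L = v × T = 0.6880 × 250 = 172.0 m

172 m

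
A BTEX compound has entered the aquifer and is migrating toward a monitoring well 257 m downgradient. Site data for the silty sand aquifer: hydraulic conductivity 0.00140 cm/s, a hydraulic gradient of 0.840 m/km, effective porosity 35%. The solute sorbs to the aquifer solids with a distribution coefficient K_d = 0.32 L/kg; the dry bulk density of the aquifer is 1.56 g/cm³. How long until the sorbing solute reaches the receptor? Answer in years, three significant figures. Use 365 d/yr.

588 years

K = 0.00140 cm/s × 864 = 1.210 m/d
Darcy flux q = K·i = 1.210 × 8.4e-4 = 0.001016 m/d
Seepage velocity v = q / n = 0.001016 / 0.35 = 0.002903 m/d
Retardation R = 1 + ρ_b·K_d/n = 1 + 1.56×0.32/0.35 = 2.426
Contaminant velocity v_c = v/R = 0.002903/2.426 = 0.001196 m/d
t = L/v_c = 257/0.001196 = 214800 d
   = 214800/365 = 588 yr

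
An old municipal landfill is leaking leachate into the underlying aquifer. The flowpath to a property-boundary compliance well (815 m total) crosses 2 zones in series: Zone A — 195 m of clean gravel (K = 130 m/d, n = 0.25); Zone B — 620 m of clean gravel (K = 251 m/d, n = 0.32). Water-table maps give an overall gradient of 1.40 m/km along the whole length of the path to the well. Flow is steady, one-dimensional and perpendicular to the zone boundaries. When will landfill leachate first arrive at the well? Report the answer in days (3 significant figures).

Continuity: the same q passes through each zone, so ΔH = q·Σ(L_j/K_j) — the zones act as resistances in series.
Σ(L/K) = 195/130 + 620/251 = 1.500 + 2.470 = 3.970 d
K_eq = L_total / Σ(L/K) = 815 / 3.970 = 205.3 m/d
q = K_eq · i = 205.3 × 0.0014 = 0.2874 m/d (same in every zone)
Zone A: v = q/n = 0.2874/0.25 = 1.150 m/d → t_A = 195/1.150 = 169.6 d
Zone B: v = q/n = 0.2874/0.32 = 0.8981 m/d → t_B = 620/0.8981 = 690.3 d
Total t = 169.6 + 690.3 = 860.0 d

860 days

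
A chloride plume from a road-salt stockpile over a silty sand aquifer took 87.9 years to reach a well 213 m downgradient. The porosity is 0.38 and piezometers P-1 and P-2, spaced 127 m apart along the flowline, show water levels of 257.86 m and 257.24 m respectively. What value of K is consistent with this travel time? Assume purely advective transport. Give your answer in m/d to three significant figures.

Hydraulic gradient i = (257.86 − 257.24) / 127 = 0.62 / 127 = 0.004882
t = 87.9 years = 32080 d
v = L / t = 213 / 32080 = 0.006639 m/d
K = v · n / i = 0.006639 × 0.38 / 0.004882 = 0.517 m/d

0.517 m/d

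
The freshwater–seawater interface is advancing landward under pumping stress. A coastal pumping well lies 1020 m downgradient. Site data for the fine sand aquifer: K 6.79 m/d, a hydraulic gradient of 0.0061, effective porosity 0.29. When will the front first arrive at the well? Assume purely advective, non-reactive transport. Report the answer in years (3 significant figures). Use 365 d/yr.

Darcy flux q = K·i = 6.79 × 0.0061 = 0.04142 m/d
v_s = q/n_e = 0.04142/0.29 = 0.1428 m/d
t = L / v = 1020 / 0.1428 = 7142 d
   = 7142 / 365 = 19.6 yr

19.6 years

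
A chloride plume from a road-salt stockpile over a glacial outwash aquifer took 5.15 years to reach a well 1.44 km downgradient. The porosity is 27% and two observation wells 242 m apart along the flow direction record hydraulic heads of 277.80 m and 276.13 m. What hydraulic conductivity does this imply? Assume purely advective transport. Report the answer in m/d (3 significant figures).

Hydraulic gradient i = (277.80 − 276.13) / 242 = 1.67 / 242 = 0.006901
t = 5.15 years = 1880 d
L = 1.44 km = 1440 m
v = L / t = 1440 / 1880 = 0.7661 m/d
K = v · n / i = 0.7661 × 0.27 / 0.006901 = 30.0 m/d

30.0 m/d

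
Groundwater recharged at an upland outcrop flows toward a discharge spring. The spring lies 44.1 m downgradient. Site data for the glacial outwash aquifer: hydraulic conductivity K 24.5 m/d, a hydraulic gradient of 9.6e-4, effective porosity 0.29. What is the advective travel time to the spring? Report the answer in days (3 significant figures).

544 days

q = Ki = 24.5 × 9.6e-4 = 0.02352 m/d
Average linear velocity = 0.02352 / 0.29 = 0.08110 m/d
t = L / v = 44.1 / 0.08110 = 543.8 d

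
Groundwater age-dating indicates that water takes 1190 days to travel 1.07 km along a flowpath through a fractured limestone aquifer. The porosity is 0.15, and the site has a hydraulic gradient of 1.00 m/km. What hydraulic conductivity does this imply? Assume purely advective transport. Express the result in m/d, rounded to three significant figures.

L = 1.07 km = 1070 m
v = L / t = 1070 / 1190 = 0.8992 m/d
K = v · n / i = 0.8992 × 0.15 / 0.0010 = 135 m/d

135 m/d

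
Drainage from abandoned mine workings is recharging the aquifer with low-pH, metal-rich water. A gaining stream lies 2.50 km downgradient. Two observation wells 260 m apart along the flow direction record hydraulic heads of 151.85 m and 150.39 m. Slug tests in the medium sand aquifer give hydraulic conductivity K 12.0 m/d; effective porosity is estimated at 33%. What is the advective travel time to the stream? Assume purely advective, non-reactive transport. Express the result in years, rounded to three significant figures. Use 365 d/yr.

33.5 years

Hydraulic gradient i = (151.85 − 150.39) / 260 = 1.46 / 260 = 0.005615
Specific discharge q = 12.0 × 0.005615 = 0.06738 m/d
v = Ki/n = 12.0·0.005615/0.33 = 0.2042 m/d
L = 2.50 km = 2500 m
t = L / v = 2500 / 0.2042 = 12240 d
   = 12240 / 365 = 33.5 yr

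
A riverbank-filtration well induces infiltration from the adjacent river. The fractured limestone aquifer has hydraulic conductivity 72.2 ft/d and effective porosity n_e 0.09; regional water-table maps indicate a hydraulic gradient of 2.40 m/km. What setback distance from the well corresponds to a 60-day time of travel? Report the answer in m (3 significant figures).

35.2 m

K = 72.2 ft/d × 0.3048 = 22.01 m/d
q = Ki = 22.01 × 0.0024 = 0.05282 m/d
v_s = q/n_e = 0.05282/0.09 = 0.5868 m/d
L = v × T = 0.5868 × 60 = 35.21 m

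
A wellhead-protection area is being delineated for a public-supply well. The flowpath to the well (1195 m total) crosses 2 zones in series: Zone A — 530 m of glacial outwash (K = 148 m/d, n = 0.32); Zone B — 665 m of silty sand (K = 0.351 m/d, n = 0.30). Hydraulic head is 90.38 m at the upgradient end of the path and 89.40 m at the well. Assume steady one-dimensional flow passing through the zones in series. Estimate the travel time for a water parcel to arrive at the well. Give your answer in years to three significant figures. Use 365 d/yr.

1960 years

Total head drop ΔH = 90.38 − 89.40 = 0.98 m
Steady 1-D flow in series ⇒ the Darcy flux q is identical in every zone and the zone head losses add (resistances L/K in series).
Σ(L/K) = 530/148 + 665/0.351 = 3.581 + 1895 = 1898 d
q = ΔH / Σ(L/K) = 0.98 / 1898 = 5.163e-4 m/d (same in every zone)
Zone A: v = q/n = 5.163e-4/0.32 = 0.001613 m/d → t_A = 530/0.001613 = 328500 d
Zone B: v = q/n = 5.163e-4/0.30 = 0.001721 m/d → t_B = 665/0.001721 = 386400 d
Total t = 328500 + 386400 = 714900 d
   = 714900 / 365 = 1960 yr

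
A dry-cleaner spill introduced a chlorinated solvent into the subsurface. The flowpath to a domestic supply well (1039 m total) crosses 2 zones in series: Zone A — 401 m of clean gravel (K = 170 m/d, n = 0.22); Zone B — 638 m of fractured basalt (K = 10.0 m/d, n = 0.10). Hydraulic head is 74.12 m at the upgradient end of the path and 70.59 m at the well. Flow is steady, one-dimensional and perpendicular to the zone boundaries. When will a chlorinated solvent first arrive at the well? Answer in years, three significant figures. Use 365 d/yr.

7.81 years

Total head drop ΔH = 74.12 − 70.59 = 3.53 m
Steady 1-D flow in series ⇒ the Darcy flux q is identical in every zone and the zone head losses add (resistances L/K in series).
Σ(L/K) = 401/170 + 638/10.0 = 2.359 + 63.80 = 66.16 d
q = ΔH / Σ(L/K) = 3.53 / 66.16 = 0.05336 m/d (same in every zone)
Zone A: v = q/n = 0.05336/0.22 = 0.2425 m/d → t_A = 401/0.2425 = 1653 d
Zone B: v = q/n = 0.05336/0.10 = 0.5336 m/d → t_B = 638/0.5336 = 1196 d
Total t = 1653 + 1196 = 2849 d
   = 2849 / 365 = 7.81 yr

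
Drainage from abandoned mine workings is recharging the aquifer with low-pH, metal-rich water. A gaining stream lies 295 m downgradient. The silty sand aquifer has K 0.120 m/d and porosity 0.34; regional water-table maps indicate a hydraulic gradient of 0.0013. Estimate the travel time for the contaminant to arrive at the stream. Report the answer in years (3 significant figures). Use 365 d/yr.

Specific discharge q = 0.120 × 0.0013 = 1.560e-4 m/d
Average linear velocity = 1.560e-4 / 0.34 = 4.588e-4 m/d
t = L / v = 295 / 4.588e-4 = 642900 d
   = 642900 / 365 = 1760 yr

1760 years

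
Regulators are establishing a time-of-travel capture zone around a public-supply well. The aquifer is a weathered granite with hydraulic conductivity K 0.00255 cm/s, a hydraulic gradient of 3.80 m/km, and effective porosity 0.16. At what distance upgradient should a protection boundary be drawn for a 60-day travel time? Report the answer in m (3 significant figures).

K = 0.00255 cm/s × 864 = 2.203 m/d
Specific discharge q = 2.203 × 0.0038 = 0.008372 m/d
Seepage velocity v = q / n = 0.008372 / 0.16 = 0.05233 m/d
L = v × T = 0.05233 × 60 = 3.140 m

3.14 m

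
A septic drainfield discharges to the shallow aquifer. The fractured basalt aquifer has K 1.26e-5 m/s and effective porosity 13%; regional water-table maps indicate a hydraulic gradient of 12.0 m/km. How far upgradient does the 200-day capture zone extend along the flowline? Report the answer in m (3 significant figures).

K = 1.26e-5 m/s × 86400 s/d = 1.089 m/d
Darcy flux q = K·i = 1.089 × 0.012 = 0.01306 m/d
Seepage velocity v = q / n = 0.01306 / 0.13 = 0.1005 m/d
L = v × T = 0.1005 × 200 = 20.10 m

20.1 m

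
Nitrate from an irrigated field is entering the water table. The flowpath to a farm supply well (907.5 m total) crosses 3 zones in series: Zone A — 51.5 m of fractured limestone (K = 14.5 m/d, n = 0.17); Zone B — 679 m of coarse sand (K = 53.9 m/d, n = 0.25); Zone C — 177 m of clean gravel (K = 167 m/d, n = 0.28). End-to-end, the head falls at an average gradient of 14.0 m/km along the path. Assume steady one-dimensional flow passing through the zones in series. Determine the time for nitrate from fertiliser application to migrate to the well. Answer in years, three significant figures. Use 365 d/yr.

Continuity: the same q passes through each zone, so ΔH = q·Σ(L_j/K_j) — the zones act as resistances in series.
Σ(L/K) = 51.5/14.5 + 679/53.9 + 177/167 = 3.552 + 12.60 + 1.060 = 17.21 d
K_eq = L_total / Σ(L/K) = 907.5 / 17.21 = 52.73 m/d
q = K_eq · i = 52.73 × 0.014 = 0.7383 m/d (same in every zone)
Zone A: v = q/n = 0.7383/0.17 = 4.343 m/d → t_A = 51.5/4.343 = 11.86 d
Zone B: v = q/n = 0.7383/0.25 = 2.953 m/d → t_B = 679/2.953 = 229.9 d
Zone C: v = q/n = 0.7383/0.28 = 2.637 m/d → t_C = 177/2.637 = 67.13 d
Total t = 11.86 + 229.9 + 67.13 = 308.9 d
   = 308.9 / 365 = 0.846 yr

0.846 years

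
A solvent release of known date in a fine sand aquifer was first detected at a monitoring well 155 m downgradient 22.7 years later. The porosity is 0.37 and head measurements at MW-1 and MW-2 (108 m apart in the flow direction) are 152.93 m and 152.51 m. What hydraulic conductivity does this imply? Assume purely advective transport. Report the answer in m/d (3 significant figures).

1.78 m/d

Hydraulic gradient i = (152.93 − 152.51) / 108 = 0.42 / 108 = 0.003889
t = 22.7 years = 8286 d
v = L / t = 155 / 8286 = 0.01871 m/d
K = v · n / i = 0.01871 × 0.37 / 0.003889 = 1.78 m/d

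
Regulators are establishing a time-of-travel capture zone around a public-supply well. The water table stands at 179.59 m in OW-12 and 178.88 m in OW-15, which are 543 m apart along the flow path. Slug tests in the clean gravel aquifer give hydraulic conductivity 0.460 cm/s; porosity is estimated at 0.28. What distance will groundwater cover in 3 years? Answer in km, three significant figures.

2.03 km

Hydraulic gradient i = (179.59 − 178.88) / 543 = 0.71 / 543 = 0.001308
K = 0.460 cm/s × 864 = 397.4 m/d
Specific discharge q = 397.4 × 0.001308 = 0.5197 m/d
v = Ki/n = 397.4·0.001308/0.28 = 1.856 m/d
T = 3 yr × 365 = 1095 d
L = v × T = 1.856 × 1095 = 2032 m
   = 2.03 km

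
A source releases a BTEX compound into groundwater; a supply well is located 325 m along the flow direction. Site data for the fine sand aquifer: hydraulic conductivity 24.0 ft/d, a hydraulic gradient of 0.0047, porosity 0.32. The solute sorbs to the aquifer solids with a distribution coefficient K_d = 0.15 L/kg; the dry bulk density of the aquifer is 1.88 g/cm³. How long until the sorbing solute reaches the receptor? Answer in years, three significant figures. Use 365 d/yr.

K = 24.0 ft/d × 0.3048 = 7.315 m/d
q = Ki = 7.315 × 0.0047 = 0.03438 m/d
v_s = q/n_e = 0.03438/0.32 = 0.1074 m/d
Retardation R = 1 + ρ_b·K_d/n = 1 + 1.88×0.15/0.32 = 1.881
Contaminant velocity v_c = v/R = 0.1074/1.881 = 0.05711 m/d
t = L/v_c = 325/0.05711 = 5691 d
   = 5691/365 = 15.6 yr

15.6 years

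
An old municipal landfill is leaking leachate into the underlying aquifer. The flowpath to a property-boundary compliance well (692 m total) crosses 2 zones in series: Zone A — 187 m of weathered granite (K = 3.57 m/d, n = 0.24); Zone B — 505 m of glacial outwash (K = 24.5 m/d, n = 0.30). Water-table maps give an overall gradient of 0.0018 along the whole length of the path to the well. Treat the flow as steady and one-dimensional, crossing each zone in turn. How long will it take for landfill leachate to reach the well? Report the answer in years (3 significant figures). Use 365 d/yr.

31.5 years

For zones in series the flux q is common to all zones; the equivalent conductivity is the harmonic (thickness-weighted) mean, K_eq = L_total / Σ(L_j/K_j).
Σ(L/K) = 187/3.57 + 505/24.5 = 52.38 + 20.61 = 72.99 d
K_eq = L_total / Σ(L/K) = 692 / 72.99 = 9.480 m/d
q = K_eq · i = 9.480 × 0.0018 = 0.01706 m/d (same in every zone)
Zone A: v = q/n = 0.01706/0.24 = 0.07110 m/d → t_A = 187/0.07110 = 2630 d
Zone B: v = q/n = 0.01706/0.30 = 0.05688 m/d → t_B = 505/0.05688 = 8878 d
Total t = 2630 + 8878 = 11510 d
   = 11510 / 365 = 31.5 yr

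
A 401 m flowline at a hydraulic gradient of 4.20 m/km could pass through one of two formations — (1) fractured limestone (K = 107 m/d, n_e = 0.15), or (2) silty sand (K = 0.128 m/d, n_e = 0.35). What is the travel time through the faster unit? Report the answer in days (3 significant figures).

Unit 1 (fractured limestone): v = 107×0.0042/0.15 = 2.996 m/d, t = 401/2.996 = 133.8 d
Unit 2 (silty sand): v = 0.128×0.0042/0.35 = 0.001536 m/d, t = 401/0.001536 = 261100 d
Faster unit: t = 134 d

134 days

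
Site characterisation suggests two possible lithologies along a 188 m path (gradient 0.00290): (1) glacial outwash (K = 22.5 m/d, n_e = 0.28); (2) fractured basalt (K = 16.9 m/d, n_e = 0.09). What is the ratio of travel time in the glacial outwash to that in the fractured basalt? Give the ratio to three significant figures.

Unit 1 (glacial outwash): v = 22.5×0.0029/0.28 = 0.2330 m/d, t = 188/0.2330 = 806.7 d
Unit 2 (fractured basalt): v = 16.9×0.0029/0.09 = 0.5446 m/d, t = 188/0.5446 = 345.2 d
t(glacial outwash) / t(fractured basalt) = 806.7/345.2 = 2.34

2.34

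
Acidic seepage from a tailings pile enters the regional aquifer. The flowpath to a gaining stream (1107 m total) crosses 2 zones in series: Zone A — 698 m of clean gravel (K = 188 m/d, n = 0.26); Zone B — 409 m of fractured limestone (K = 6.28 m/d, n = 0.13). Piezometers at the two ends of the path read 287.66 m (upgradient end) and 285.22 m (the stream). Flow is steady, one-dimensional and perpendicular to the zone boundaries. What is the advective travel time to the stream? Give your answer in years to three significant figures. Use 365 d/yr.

Total head drop ΔH = 287.66 − 285.22 = 2.44 m
Continuity: the same q passes through each zone, so ΔH = q·Σ(L_j/K_j) — the zones act as resistances in series.
Σ(L/K) = 698/188 + 409/6.28 = 3.713 + 65.13 = 68.84 d
q = ΔH / Σ(L/K) = 2.44 / 68.84 = 0.03544 m/d (same in every zone)
Zone A: v = q/n = 0.03544/0.26 = 0.1363 m/d → t_A = 698/0.1363 = 5120 d
Zone B: v = q/n = 0.03544/0.13 = 0.2726 m/d → t_B = 409/0.2726 = 1500 d
Total t = 5120 + 1500 = 6620 d
   = 6620 / 365 = 18.1 yr

18.1 years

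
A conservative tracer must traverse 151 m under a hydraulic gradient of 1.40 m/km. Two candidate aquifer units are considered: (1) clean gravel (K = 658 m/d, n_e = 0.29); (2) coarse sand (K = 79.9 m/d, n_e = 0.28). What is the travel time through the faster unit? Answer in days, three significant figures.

47.5 days

Unit 1 (clean gravel): v = 658×0.0014/0.29 = 3.177 m/d, t = 151/3.177 = 47.54 d
Unit 2 (coarse sand): v = 79.9×0.0014/0.28 = 0.3995 m/d, t = 151/0.3995 = 378.0 d
Faster unit: t = 47.5 d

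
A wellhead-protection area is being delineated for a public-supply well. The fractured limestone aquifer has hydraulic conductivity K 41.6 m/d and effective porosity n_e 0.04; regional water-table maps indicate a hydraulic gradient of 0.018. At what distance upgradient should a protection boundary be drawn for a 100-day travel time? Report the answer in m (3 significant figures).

Darcy flux q = K·i = 41.6 × 0.018 = 0.7488 m/d
Average linear velocity = 0.7488 / 0.04 = 18.72 m/d
L = v × T = 18.72 × 100 = 1872 m

1870 m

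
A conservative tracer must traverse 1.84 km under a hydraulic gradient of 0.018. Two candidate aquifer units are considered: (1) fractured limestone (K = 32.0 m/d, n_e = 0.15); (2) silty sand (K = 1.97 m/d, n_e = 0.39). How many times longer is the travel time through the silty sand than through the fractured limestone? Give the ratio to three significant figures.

Unit 1 (fractured limestone): v = 32.0×0.018/0.15 = 3.840 m/d, t = 1840/3.840 = 479.2 d
Unit 2 (silty sand): v = 1.97×0.018/0.39 = 0.09092 m/d, t = 1840/0.09092 = 20240 d
t(silty sand) / t(fractured limestone) = 20240/479.2 = 42.2

42.2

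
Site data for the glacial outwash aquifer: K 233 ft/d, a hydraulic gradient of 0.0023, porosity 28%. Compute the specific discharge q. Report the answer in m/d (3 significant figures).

0.163 m/d

K = 233 ft/d × 0.3048 = 71.02 m/d
Darcy flux q = K·i = 71.02 × 0.0023 = 0.1633 m/d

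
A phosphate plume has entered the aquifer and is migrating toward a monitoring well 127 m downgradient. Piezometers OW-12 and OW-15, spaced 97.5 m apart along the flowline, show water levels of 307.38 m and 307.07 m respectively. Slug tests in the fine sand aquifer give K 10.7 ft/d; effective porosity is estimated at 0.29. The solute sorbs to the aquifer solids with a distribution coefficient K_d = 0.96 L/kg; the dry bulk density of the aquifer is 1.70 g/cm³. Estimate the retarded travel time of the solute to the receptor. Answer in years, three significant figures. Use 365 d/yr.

Hydraulic gradient i = (307.38 − 307.07) / 97.5 = 0.31 / 97.5 = 0.003179
K = 10.7 ft/d × 0.3048 = 3.261 m/d
Specific discharge q = 3.261 × 0.003179 = 0.01037 m/d
Average linear velocity = 0.01037 / 0.29 = 0.03576 m/d
Retardation R = 1 + ρ_b·K_d/n = 1 + 1.70×0.96/0.29 = 6.628
Contaminant velocity v_c = v/R = 0.03576/6.628 = 0.005395 m/d
t = L/v_c = 127/0.005395 = 23540 d
   = 23540/365 = 64.5 yr

64.5 years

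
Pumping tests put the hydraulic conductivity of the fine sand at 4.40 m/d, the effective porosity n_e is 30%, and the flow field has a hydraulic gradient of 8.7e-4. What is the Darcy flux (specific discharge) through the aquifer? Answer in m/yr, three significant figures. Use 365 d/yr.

Darcy flux q = K·i = 4.40 × 8.7e-4 = 0.003828 m/d
   = 0.003828 × 365 = 1.40 m/yr

1.40 m/yr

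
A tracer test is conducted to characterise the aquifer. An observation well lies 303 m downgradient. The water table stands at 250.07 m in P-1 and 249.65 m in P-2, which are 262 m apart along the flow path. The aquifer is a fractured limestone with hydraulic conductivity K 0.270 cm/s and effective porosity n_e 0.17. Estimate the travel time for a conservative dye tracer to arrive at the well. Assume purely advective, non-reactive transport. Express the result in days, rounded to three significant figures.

Hydraulic gradient i = (250.07 − 249.65) / 262 = 0.42 / 262 = 0.001603
K = 0.270 cm/s × 864 = 233.3 m/d
Specific discharge q = 233.3 × 0.001603 = 0.3740 m/d
v_s = q/n_e = 0.3740/0.17 = 2.200 m/d
t = L / v = 303 / 2.200 = 137.7 d

138 days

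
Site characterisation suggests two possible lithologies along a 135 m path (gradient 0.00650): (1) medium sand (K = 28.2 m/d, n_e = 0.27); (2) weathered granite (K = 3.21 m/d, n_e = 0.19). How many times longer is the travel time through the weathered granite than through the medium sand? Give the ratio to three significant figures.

Unit 1 (medium sand): v = 28.2×0.0065/0.27 = 0.6789 m/d, t = 135/0.6789 = 198.9 d
Unit 2 (weathered granite): v = 3.21×0.0065/0.19 = 0.1098 m/d, t = 135/0.1098 = 1229 d
t(weathered granite) / t(medium sand) = 1229/198.9 = 6.18

6.18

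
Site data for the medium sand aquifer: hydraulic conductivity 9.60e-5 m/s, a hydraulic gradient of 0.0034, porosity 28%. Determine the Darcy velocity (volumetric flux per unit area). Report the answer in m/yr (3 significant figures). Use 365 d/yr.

10.3 m/yr

K = 9.60e-5 m/s × 86400 s/d = 8.294 m/d
Darcy flux q = K·i = 8.294 × 0.0034 = 0.02820 m/d
   = 0.02820 × 365 = 10.3 m/yr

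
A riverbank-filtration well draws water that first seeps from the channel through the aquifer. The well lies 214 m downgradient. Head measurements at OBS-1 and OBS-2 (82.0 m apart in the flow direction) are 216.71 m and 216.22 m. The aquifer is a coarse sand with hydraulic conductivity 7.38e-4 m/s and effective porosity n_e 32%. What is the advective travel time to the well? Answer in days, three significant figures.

180 days

Hydraulic gradient i = (216.71 − 216.22) / 82.0 = 0.49 / 82.0 = 0.005976
K = 7.38e-4 m/s × 86400 s/d = 63.76 m/d
Specific discharge q = 63.76 × 0.005976 = 0.3810 m/d
v_s = q/n_e = 0.3810/0.32 = 1.191 m/d
t = L / v = 214 / 1.191 = 179.7 d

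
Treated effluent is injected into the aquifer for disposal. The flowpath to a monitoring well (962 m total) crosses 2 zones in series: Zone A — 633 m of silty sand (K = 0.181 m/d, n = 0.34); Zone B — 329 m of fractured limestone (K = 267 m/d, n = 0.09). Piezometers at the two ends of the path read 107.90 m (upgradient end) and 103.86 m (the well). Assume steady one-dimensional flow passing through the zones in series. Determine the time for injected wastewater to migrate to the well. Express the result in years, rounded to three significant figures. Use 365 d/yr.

Total head drop ΔH = 107.90 − 103.86 = 4.04 m
Steady 1-D flow in series ⇒ the Darcy flux q is identical in every zone and the zone head losses add (resistances L/K in series).
Σ(L/K) = 633/0.181 + 329/267 = 3497 + 1.232 = 3498 d
q = ΔH / Σ(L/K) = 4.04 / 3498 = 0.001155 m/d (same in every zone)
Zone A: v = q/n = 0.001155/0.34 = 0.003396 m/d → t_A = 633/0.003396 = 186400 d
Zone B: v = q/n = 0.001155/0.09 = 0.01283 m/d → t_B = 329/0.01283 = 25640 d
Total t = 186400 + 25640 = 212000 d
   = 212000 / 365 = 581 yr

581 years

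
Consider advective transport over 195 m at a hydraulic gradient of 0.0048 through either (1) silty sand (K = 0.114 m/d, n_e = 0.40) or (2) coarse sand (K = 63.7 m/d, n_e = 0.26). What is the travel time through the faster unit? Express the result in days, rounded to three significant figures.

166 days

Unit 1 (silty sand): v = 0.114×0.0048/0.40 = 0.001368 m/d, t = 195/0.001368 = 142500 d
Unit 2 (coarse sand): v = 63.7×0.0048/0.26 = 1.176 m/d, t = 195/1.176 = 165.8 d
Faster unit: t = 166 d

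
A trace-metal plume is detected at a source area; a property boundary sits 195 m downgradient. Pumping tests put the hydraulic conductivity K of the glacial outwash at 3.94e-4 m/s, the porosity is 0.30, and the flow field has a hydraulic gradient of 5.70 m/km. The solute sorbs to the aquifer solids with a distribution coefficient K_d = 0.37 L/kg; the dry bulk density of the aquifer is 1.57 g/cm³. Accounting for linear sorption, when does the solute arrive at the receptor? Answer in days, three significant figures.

K = 3.94e-4 m/s × 86400 s/d = 34.04 m/d
q = Ki = 34.04 × 0.0057 = 0.1940 m/d
v = Ki/n = 34.04·0.0057/0.30 = 0.6468 m/d
Retardation R = 1 + ρ_b·K_d/n = 1 + 1.57×0.37/0.30 = 2.936
Contaminant velocity v_c = v/R = 0.6468/2.936 = 0.2203 m/d
t = L/v_c = 195/0.2203 = 885.3 d

885 days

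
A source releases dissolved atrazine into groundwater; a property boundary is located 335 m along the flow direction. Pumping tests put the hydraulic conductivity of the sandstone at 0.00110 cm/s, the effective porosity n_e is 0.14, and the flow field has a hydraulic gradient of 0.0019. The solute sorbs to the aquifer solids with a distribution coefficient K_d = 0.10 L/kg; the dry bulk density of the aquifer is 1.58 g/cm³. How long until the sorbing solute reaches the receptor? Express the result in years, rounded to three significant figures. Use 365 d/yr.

K = 0.00110 cm/s × 864 = 0.9504 m/d
Darcy flux q = K·i = 0.9504 × 0.0019 = 0.001806 m/d
Seepage velocity v = q / n = 0.001806 / 0.14 = 0.01290 m/d
Retardation R = 1 + ρ_b·K_d/n = 1 + 1.58×0.10/0.14 = 2.129
Contaminant velocity v_c = v/R = 0.01290/2.129 = 0.006060 m/d
t = L/v_c = 335/0.006060 = 55280 d
   = 55280/365 = 151 yr

151 years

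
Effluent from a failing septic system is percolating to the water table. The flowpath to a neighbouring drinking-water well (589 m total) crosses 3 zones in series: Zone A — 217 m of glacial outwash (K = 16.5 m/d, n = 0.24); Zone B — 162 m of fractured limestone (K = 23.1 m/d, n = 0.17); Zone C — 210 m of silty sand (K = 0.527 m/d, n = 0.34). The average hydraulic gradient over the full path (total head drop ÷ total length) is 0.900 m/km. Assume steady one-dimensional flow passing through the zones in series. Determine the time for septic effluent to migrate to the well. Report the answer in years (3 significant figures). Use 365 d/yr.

Continuity: the same q passes through each zone, so ΔH = q·Σ(L_j/K_j) — the zones act as resistances in series.
Σ(L/K) = 217/16.5 + 162/23.1 + 210/0.527 = 13.15 + 7.013 + 398.5 = 418.6 d
K_eq = L_total / Σ(L/K) = 589 / 418.6 = 1.407 m/d
q = K_eq · i = 1.407 × 9.0e-4 = 0.001266 m/d (same in every zone)
Zone A: v = q/n = 0.001266/0.24 = 0.005276 m/d → t_A = 217/0.005276 = 41130 d
Zone B: v = q/n = 0.001266/0.17 = 0.007448 m/d → t_B = 162/0.007448 = 21750 d
Zone C: v = q/n = 0.001266/0.34 = 0.003724 m/d → t_C = 210/0.003724 = 56390 d
Total t = 41130 + 21750 + 56390 = 119300 d
   = 119300 / 365 = 327 yr

327 years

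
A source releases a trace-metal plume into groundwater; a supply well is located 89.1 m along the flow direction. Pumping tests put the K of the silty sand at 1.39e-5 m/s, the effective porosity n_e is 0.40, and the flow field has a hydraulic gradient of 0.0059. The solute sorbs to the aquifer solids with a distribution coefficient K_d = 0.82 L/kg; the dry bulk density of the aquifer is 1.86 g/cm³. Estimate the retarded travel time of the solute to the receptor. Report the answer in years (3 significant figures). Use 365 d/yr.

K = 1.39e-5 m/s × 86400 s/d = 1.201 m/d
Specific discharge q = 1.201 × 0.0059 = 0.007086 m/d
Average linear velocity = 0.007086 / 0.40 = 0.01771 m/d
Retardation R = 1 + ρ_b·K_d/n = 1 + 1.86×0.82/0.40 = 4.813
Contaminant velocity v_c = v/R = 0.01771/4.813 = 0.003680 m/d
t = L/v_c = 89.1/0.003680 = 24210 d
   = 24210/365 = 66.3 yr

66.3 years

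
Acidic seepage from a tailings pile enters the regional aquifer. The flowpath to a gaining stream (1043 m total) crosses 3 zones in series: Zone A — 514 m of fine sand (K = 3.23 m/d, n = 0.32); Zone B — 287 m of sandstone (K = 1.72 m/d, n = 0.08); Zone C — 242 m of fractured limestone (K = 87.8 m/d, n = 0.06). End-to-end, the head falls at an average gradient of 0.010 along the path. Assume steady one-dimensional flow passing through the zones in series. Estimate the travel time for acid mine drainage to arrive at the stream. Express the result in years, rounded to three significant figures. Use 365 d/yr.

Steady 1-D flow in series ⇒ the Darcy flux q is identical in every zone and the zone head losses add (resistances L/K in series).
Σ(L/K) = 514/3.23 + 287/1.72 + 242/87.8 = 159.1 + 166.9 + 2.756 = 328.7 d
K_eq = L_total / Σ(L/K) = 1043 / 328.7 = 3.173 m/d
q = K_eq · i = 3.173 × 0.010 = 0.03173 m/d (same in every zone)
Zone A: v = q/n = 0.03173/0.32 = 0.09914 m/d → t_A = 514/0.09914 = 5184 d
Zone B: v = q/n = 0.03173/0.08 = 0.3966 m/d → t_B = 287/0.3966 = 723.7 d
Zone C: v = q/n = 0.03173/0.06 = 0.5288 m/d → t_C = 242/0.5288 = 457.7 d
Total t = 5184 + 723.7 + 457.7 = 6366 d
   = 6366 / 365 = 17.4 yr

17.4 years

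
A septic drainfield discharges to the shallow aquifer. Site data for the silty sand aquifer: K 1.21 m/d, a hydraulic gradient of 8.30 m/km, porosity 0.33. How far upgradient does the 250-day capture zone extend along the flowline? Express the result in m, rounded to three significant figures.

7.61 m

Darcy flux q = K·i = 1.21 × 0.0083 = 0.01004 m/d
Seepage velocity v = q / n = 0.01004 / 0.33 = 0.03043 m/d
L = v × T = 0.03043 × 250 = 7.608 m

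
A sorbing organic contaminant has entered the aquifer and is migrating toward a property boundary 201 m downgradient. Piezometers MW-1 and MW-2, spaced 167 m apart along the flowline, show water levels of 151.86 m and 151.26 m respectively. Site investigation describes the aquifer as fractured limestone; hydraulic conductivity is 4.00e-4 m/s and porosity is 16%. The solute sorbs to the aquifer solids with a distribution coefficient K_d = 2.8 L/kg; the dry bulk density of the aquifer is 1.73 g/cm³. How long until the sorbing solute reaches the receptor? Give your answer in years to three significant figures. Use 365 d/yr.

22.2 years

Hydraulic gradient i = (151.86 − 151.26) / 167 = 0.60 / 167 = 0.003593
K = 4.00e-4 m/s × 86400 s/d = 34.56 m/d
Darcy flux q = K·i = 34.56 × 0.003593 = 0.1242 m/d
Seepage velocity v = q / n = 0.1242 / 0.16 = 0.7760 m/d
Retardation R = 1 + ρ_b·K_d/n = 1 + 1.73×2.8/0.16 = 31.27
Contaminant velocity v_c = v/R = 0.7760/31.27 = 0.02481 m/d
t = L/v_c = 201/0.02481 = 8100 d
   = 8100/365 = 22.2 yr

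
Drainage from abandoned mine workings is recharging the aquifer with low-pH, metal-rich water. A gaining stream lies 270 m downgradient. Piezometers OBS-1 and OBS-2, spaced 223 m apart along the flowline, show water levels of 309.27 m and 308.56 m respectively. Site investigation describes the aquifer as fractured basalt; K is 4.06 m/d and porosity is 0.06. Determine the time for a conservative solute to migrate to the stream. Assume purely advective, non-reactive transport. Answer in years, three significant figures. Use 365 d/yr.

3.43 years

Hydraulic gradient i = (309.27 − 308.56) / 223 = 0.71 / 223 = 0.003184
Darcy flux q = K·i = 4.06 × 0.003184 = 0.01293 m/d
v_s = q/n_e = 0.01293/0.06 = 0.2154 m/d
t = L / v = 270 / 0.2154 = 1253 d
   = 1253 / 365 = 3.43 yr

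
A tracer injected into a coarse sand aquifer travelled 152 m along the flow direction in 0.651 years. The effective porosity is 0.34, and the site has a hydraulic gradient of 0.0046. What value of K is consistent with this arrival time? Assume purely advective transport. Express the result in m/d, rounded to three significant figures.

47.3 m/d

t = 0.651 years = 237.6 d
v = L / t = 152 / 237.6 = 0.6397 m/d
K = v · n / i = 0.6397 × 0.34 / 0.0046 = 47.3 m/d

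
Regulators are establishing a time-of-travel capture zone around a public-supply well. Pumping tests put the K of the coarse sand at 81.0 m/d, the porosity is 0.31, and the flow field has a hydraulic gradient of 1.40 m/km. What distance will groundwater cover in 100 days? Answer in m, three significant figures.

Darcy flux q = K·i = 81.0 × 0.0014 = 0.1134 m/d
Average linear velocity = 0.1134 / 0.31 = 0.3658 m/d
L = v × T = 0.3658 × 100 = 36.58 m

36.6 m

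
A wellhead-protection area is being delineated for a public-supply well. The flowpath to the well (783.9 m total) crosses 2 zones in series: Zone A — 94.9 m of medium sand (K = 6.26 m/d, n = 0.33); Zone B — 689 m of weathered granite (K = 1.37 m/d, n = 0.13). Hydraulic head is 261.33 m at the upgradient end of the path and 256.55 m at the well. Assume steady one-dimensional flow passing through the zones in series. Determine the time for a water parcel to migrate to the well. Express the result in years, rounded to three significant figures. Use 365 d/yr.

Total head drop ΔH = 261.33 − 256.55 = 4.78 m
Continuity: the same q passes through each zone, so ΔH = q·Σ(L_j/K_j) — the zones act as resistances in series.
Σ(L/K) = 94.9/6.26 + 689/1.37 = 15.16 + 502.9 = 518.1 d
q = ΔH / Σ(L/K) = 4.78 / 518.1 = 0.009226 m/d (same in every zone)
Zone A: v = q/n = 0.009226/0.33 = 0.02796 m/d → t_A = 94.9/0.02796 = 3394 d
Zone B: v = q/n = 0.009226/0.13 = 0.07097 m/d → t_B = 689/0.07097 = 9708 d
Total t = 3394 + 9708 = 13100 d
   = 13100 / 365 = 35.9 yr

35.9 years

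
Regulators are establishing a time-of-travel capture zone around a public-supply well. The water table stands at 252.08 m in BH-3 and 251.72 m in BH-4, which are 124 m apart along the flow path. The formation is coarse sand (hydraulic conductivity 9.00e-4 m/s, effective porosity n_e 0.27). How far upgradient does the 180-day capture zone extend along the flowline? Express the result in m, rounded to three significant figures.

Hydraulic gradient i = (252.08 − 251.72) / 124 = 0.36 / 124 = 0.002903
K = 9.00e-4 m/s × 86400 s/d = 77.76 m/d
q = Ki = 77.76 × 0.002903 = 0.2258 m/d
Average linear velocity = 0.2258 / 0.27 = 0.8361 m/d
L = v × T = 0.8361 × 180 = 150.5 m

151 m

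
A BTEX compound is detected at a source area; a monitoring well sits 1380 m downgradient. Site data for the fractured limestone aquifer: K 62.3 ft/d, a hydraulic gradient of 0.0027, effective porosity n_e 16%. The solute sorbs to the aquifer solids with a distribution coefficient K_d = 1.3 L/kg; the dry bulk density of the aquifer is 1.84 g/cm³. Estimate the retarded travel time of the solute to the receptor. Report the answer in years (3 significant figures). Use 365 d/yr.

K = 62.3 ft/d × 0.3048 = 18.99 m/d
Darcy flux q = K·i = 18.99 × 0.0027 = 0.05127 m/d
v_s = q/n_e = 0.05127/0.16 = 0.3204 m/d
Retardation R = 1 + ρ_b·K_d/n = 1 + 1.84×1.3/0.16 = 15.95
Contaminant velocity v_c = v/R = 0.3204/15.95 = 0.02009 m/d
t = L/v_c = 1380/0.02009 = 68690 d
   = 68690/365 = 188 yr

188 years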